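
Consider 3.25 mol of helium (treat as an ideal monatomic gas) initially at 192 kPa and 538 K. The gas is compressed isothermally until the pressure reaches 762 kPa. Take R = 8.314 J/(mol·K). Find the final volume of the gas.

V₁ = nRT₁/P₁ = 3.25×8.314×538/192 = 75.7 L.
Isothermal: T stays 538 K; PV = const ⇒ V₂ = 19.1 L, P₂ = 762 kPa.

19.1 L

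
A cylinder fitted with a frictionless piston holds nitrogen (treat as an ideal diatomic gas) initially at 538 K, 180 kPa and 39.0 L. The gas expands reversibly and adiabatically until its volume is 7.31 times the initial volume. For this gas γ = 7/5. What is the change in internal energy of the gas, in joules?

n = P₁V₁/(RT₁) = 180×39.0/(8.314×538) = 1.57 mol.
Adiabatic: TV^(γ−1) = const ⇒ T₂ = 538×(0.137)^0.400 = 243 K; PV^γ = const ⇒ P₂ = 11.1 kPa.
For an ideal gas ΔU = nCvΔT with Cv = (5/2)R = 20.8 J/(mol·K).
ΔU = 1.57×20.8×(243−538) = -9630 J.

-9630 J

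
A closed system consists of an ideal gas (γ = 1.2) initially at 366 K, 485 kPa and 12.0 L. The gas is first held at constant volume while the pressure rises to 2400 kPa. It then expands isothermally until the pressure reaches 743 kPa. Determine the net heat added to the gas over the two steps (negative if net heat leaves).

149000 J

n = P₁V₁/(RT₁) = 485×12.0/(8.314×366) = 1.91 mol.
Step 1 — Isochoric: V stays 12.0 L; P/T = const ⇒ T₂ = 1810 K, P₂ = 2400 kPa.
W = 0 (no volume change).
ΔU = nCvΔT = 1.91×41.6×(1810−366) = 115000 J.
Q = ΔU = 115000 J.
State after step 1: P = 2400 kPa, V = 12.0 L, T = 1810 K.
Step 2 — Isothermal: T stays 1810 K; PV = const ⇒ V₂ = 38.8 L, P₂ = 743 kPa.
ΔU = 0 (ideal gas, T constant).
W = nRT ln(V₂/V₁) = 1.91×8.314×1810×ln(3.23) = 33800 J.
Q = ΔU + W = 33800 J.
Net over both steps: W = 33800 J, Q = 149000 J, ΔU = 115000 J.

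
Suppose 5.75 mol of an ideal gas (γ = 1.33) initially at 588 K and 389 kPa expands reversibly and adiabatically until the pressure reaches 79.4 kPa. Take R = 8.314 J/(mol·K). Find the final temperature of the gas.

396 K

V₁ = nRT₁/P₁ = 5.75×8.314×588/389 = 72.3 L.
Adiabatic: T₂/T₁ = (P₂/P₁)^((γ−1)/γ) ⇒ T₂ = 588×(0.204)^0.248 = 396 K; V₂ = 239 L.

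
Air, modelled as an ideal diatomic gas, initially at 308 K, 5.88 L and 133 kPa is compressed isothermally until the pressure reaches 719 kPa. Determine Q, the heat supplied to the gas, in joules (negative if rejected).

-1320 J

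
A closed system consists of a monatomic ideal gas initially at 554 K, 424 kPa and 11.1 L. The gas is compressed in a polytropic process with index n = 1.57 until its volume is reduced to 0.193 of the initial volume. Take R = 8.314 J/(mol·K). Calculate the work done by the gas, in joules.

-12800 J

n = P₁V₁/(RT₁) = 424×11.1/(8.314×554) = 1.02 mol.
Polytropic n=1.57: T₂ = T₁(V₁/V₂)^(n−1) = 554×(5.18)^0.57 = 1410 K; P₂ = P₁(V₁/V₂)^n = 5610 kPa.
W = (P₁V₁−P₂V₂)/(n−1) = (424×11.1−5610×2.14)/0.57 = -12800 J.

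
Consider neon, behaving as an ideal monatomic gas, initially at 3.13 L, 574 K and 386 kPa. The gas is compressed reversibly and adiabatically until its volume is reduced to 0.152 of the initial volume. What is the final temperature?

Adiabatic: TV^(γ−1) = const ⇒ T₂ = 574×(6.58)^0.667 = 2020 K; PV^γ = const ⇒ P₂ = 8920 kPa.

2020 K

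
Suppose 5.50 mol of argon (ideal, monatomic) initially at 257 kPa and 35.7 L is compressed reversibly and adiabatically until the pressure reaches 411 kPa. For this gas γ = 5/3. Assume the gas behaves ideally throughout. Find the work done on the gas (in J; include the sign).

2840 J

T₁ = P₁V₁/(nR) = 257×35.7/(5.50×8.314) = 201 K.
Adiabatic: T₂/T₁ = (P₂/P₁)^((γ−1)/γ) ⇒ T₂ = 201×(1.60)^0.400 = 242 K; V₂ = 26.9 L.
ΔU = nCvΔT = 5.50×12.5×(242−201) = 2840 J.
Q = 0 for an adiabatic process, so W = −ΔU = -2840 J.
Work done on the gas = −W_by = 2840 J.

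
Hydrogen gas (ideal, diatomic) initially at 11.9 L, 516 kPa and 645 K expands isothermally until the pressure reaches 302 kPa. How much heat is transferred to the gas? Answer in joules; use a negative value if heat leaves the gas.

n = P₁V₁/(RT₁) = 516×11.9/(8.314×645) = 1.15 mol.
Isothermal: T stays 645 K; PV = const ⇒ V₂ = 20.3 L, P₂ = 302 kPa.
ΔU = 0 (ideal gas, T constant).
W = nRT ln(V₂/V₁) = 1.15×8.314×645×ln(1.71) = 3290 J.
Q = ΔU + W = 3290 J.

3290 J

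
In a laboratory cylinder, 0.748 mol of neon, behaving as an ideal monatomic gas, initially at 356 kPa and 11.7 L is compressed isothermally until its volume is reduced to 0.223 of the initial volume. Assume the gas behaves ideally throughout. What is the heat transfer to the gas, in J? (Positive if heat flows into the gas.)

T₁ = P₁V₁/(nR) = 356×11.7/(0.748×8.314) = 670 K.
Isothermal: T stays 670 K; PV = const ⇒ V₂ = 2.61 L, P₂ = 1600 kPa.
ΔU = 0 (ideal gas, T constant).
W = nRT ln(V₂/V₁) = 0.748×8.314×670×ln(0.223) = -6250 J.
Q = ΔU + W = -6250 J.

-6250 J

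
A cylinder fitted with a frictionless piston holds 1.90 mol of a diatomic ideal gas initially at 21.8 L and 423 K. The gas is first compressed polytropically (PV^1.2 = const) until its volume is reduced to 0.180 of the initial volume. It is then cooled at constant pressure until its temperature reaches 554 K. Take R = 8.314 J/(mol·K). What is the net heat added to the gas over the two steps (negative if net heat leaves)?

P₁ = nRT₁/V₁ = 1.90×8.314×423/21.8 = 307 kPa.
Step 1 — Polytropic n=1.2: T₂ = T₁(V₁/V₂)^(n−1) = 423×(5.56)^0.20 = 596 K; P₂ = P₁(V₁/V₂)^n = 2400 kPa.
W = (P₁V₁−P₂V₂)/(n−1) = (307×21.8−2400×3.92)/0.20 = -13700 J.
ΔU = nCvΔT = 1.90×20.8×(596−423) = 6830 J.
Q = ΔU + W = -6830 J.
State after step 1: P = 2400 kPa, V = 3.92 L, T = 596 K.
Step 2 — Isobaric: P stays 2400 kPa; V/T = const ⇒ T₂ = 554 K, V₂ = 3.65 L.
W = PΔV = 2400×(3.65−3.92) kPa·L = -664 J.
ΔU = nCvΔT = 1.90×20.8×(554−596) = -1660 J.
Q = ΔU + W = nCpΔT = -2330 J.
Net over both steps: W = -14300 J, Q = -9160 J, ΔU = 5170 J.

-9160 J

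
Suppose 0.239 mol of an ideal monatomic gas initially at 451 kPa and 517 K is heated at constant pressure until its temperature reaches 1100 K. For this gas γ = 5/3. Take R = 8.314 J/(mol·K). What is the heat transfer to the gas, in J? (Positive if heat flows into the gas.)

V₁ = nRT₁/P₁ = 0.239×8.314×517/451 = 2.28 L.
Isobaric: P stays 451 kPa; V/T = const ⇒ T₂ = 1100 K, V₂ = 4.85 L.
W = PΔV = 451×(4.85−2.28) kPa·L = 1160 J.
ΔU = nCvΔT = 0.239×12.5×(1100−517) = 1740 J.
Q = ΔU + W = nCpΔT = 2900 J.

2900 J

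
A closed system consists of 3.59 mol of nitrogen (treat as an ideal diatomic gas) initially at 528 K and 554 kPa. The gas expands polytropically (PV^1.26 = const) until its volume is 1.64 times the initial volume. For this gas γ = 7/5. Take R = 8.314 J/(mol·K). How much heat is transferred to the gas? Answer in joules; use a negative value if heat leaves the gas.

2560 J

V₁ = nRT₁/P₁ = 3.59×8.314×528/554 = 28.4 L.
Polytropic n=1.26: T₂ = T₁(V₁/V₂)^(n−1) = 528×(0.610)^0.26 = 464 K; P₂ = P₁(V₁/V₂)^n = 297 kPa.
W = (P₁V₁−P₂V₂)/(n−1) = (554×28.4−297×46.7)/0.26 = 7320 J.
ΔU = nCvΔT = 3.59×20.8×(464−528) = -4760 J.
Q = ΔU + W = 2560 J.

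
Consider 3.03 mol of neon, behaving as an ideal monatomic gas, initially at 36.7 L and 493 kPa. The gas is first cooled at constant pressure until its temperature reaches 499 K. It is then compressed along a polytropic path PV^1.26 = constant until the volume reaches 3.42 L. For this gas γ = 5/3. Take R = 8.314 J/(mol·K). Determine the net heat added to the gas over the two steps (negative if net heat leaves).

T₁ = P₁V₁/(nR) = 493×36.7/(3.03×8.314) = 718 K.
Step 1 — Isobaric: P stays 493 kPa; V/T = const ⇒ T₂ = 499 K, V₂ = 25.5 L.
W = PΔV = 493×(25.5−36.7) kPa·L = -5520 J.
ΔU = nCvΔT = 3.03×12.5×(499−718) = -8280 J.
Q = ΔU + W = nCpΔT = -13800 J.
State after step 1: P = 493 kPa, V = 25.5 L, T = 499 K.
Step 2 — Polytropic n=1.26: T₂ = T₁(V₁/V₂)^(n−1) = 499×(7.46)^0.26 = 841 K; P₂ = P₁(V₁/V₂)^n = 6200 kPa.
W = (P₁V₁−P₂V₂)/(n−1) = (493×25.5−6200×3.42)/0.26 = -33200 J.
ΔU = nCvΔT = 3.03×12.5×(841−499) = 12900 J.
Q = ΔU + W = -20200 J.
Net over both steps: W = -38700 J, Q = -34000 J, ΔU = 4650 J.

-34000 J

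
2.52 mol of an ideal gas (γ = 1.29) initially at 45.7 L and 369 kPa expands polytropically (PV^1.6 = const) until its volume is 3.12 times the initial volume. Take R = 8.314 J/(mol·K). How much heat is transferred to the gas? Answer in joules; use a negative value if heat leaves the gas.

T₁ = P₁V₁/(nR) = 369×45.7/(2.52×8.314) = 805 K.
Polytropic n=1.6: T₂ = T₁(V₁/V₂)^(n−1) = 805×(0.321)^0.60 = 407 K; P₂ = P₁(V₁/V₂)^n = 59.8 kPa.
W = (P₁V₁−P₂V₂)/(n−1) = (369×45.7−59.8×143)/0.60 = 13900 J.
ΔU = nCvΔT = 2.52×28.7×(407−805) = -28800 J.
Q = ΔU + W = -14900 J.

-14900 J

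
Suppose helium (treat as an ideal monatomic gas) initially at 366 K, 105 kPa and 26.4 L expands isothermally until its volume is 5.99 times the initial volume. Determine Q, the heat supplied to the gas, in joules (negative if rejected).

n = P₁V₁/(RT₁) = 105×26.4/(8.314×366) = 0.911 mol.
Isothermal: T stays 366 K; PV = const ⇒ V₂ = 158 L, P₂ = 17.5 kPa.
ΔU = 0 (ideal gas, T constant).
W = nRT ln(V₂/V₁) = 0.911×8.314×366×ln(5.99) = 4960 J.
Q = ΔU + W = 4960 J.

4960 J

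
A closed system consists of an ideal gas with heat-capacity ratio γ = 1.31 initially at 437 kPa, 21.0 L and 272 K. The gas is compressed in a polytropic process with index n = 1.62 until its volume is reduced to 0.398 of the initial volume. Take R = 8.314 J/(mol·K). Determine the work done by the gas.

-11400 J

n = P₁V₁/(RT₁) = 437×21.0/(8.314×272) = 4.06 mol.
Polytropic n=1.62: T₂ = T₁(V₁/V₂)^(n−1) = 272×(2.51)^0.62 = 482 K; P₂ = P₁(V₁/V₂)^n = 1940 kPa.
W = (P₁V₁−P₂V₂)/(n−1) = (437×21.0−1940×8.36)/0.62 = -11400 J.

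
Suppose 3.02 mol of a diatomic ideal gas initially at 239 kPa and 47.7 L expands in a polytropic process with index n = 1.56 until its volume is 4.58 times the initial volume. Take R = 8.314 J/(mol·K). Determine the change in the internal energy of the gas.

-16300 J

T₁ = P₁V₁/(nR) = 239×47.7/(3.02×8.314) = 454 K.
Polytropic n=1.56: T₂ = T₁(V₁/V₂)^(n−1) = 454×(0.218)^0.56 = 194 K; P₂ = P₁(V₁/V₂)^n = 22.3 kPa.
For an ideal gas ΔU = nCvΔT with Cv = (5/2)R = 20.8 J/(mol·K).
ΔU = 3.02×20.8×(194−454) = -16300 J.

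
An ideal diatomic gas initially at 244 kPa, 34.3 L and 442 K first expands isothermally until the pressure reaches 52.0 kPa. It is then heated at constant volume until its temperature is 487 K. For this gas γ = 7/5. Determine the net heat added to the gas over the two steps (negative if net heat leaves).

15100 J

n = P₁V₁/(RT₁) = 244×34.3/(8.314×442) = 2.28 mol.
Step 1 — Isothermal: T stays 442 K; PV = const ⇒ V₂ = 161 L, P₂ = 52.0 kPa.
ΔU = 0 (ideal gas, T constant).
W = nRT ln(V₂/V₁) = 2.28×8.314×442×ln(4.69) = 12900 J.
Q = ΔU + W = 12900 J.
State after step 1: P = 52.0 kPa, V = 161 L, T = 442 K.
Step 2 — Isochoric: V stays 161 L; P/T = const ⇒ T₂ = 487 K, P₂ = 57.3 kPa.
W = 0 (no volume change).
ΔU = nCvΔT = 2.28×20.8×(487−442) = 2130 J.
Q = ΔU = 2130 J.
Net over both steps: W = 12900 J, Q = 15100 J, ΔU = 2130 J.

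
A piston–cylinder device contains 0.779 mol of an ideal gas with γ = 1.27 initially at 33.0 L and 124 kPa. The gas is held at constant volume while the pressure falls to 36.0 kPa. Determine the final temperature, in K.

T₁ = P₁V₁/(nR) = 124×33.0/(0.779×8.314) = 632 K.
Isochoric: V stays 33.0 L; P/T = const ⇒ T₂ = 183 K, P₂ = 36.0 kPa.

183 K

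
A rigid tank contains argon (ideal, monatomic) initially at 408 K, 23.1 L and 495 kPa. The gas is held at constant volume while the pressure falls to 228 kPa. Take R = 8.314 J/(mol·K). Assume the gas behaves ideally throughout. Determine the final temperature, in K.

188 K

Isochoric: V stays 23.1 L; P/T = const ⇒ T₂ = 188 K, P₂ = 228 kPa.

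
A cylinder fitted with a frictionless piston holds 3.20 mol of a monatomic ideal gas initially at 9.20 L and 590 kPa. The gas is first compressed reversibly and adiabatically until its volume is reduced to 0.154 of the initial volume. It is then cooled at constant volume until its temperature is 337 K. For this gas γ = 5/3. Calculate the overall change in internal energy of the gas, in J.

5310 J

T₁ = P₁V₁/(nR) = 590×9.20/(3.20×8.314) = 204 K.
Step 1 — Adiabatic: TV^(γ−1) = const ⇒ T₂ = 204×(6.49)^0.667 = 710 K; PV^γ = const ⇒ P₂ = 13300 kPa.
ΔU = nCvΔT = 3.20×12.5×(710−204) = 20200 J.
Q = 0 for an adiabatic process, so W = −ΔU = -20200 J.
State after step 1: P = 13300 kPa, V = 1.42 L, T = 710 K.
Step 2 — Isochoric: V stays 1.42 L; P/T = const ⇒ T₂ = 337 K, P₂ = 6330 kPa.
W = 0 (no volume change).
ΔU = nCvΔT = 3.20×12.5×(337−710) = -14900 J.
Q = ΔU = -14900 J.
Net over both steps: W = -20200 J, Q = -14900 J, ΔU = 5310 J.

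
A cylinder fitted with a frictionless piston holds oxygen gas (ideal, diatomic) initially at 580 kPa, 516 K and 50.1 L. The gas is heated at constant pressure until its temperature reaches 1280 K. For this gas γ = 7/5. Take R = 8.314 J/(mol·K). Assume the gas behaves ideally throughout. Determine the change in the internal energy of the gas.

108000 J

n = P₁V₁/(RT₁) = 580×50.1/(8.314×516) = 6.77 mol.
Isobaric: P stays 580 kPa; V/T = const ⇒ T₂ = 1280 K, V₂ = 124 L.
For an ideal gas ΔU = nCvΔT with Cv = (5/2)R = 20.8 J/(mol·K).
ΔU = 6.77×20.8×(1280−516) = 108000 J.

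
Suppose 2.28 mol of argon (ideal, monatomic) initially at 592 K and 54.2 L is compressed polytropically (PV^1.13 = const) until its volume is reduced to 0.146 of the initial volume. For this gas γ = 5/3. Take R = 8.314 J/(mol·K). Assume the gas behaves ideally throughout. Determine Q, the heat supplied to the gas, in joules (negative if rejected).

-19700 J

P₁ = nRT₁/V₁ = 2.28×8.314×592/54.2 = 207 kPa.
Polytropic n=1.13: T₂ = T₁(V₁/V₂)^(n−1) = 592×(6.85)^0.13 = 760 K; P₂ = P₁(V₁/V₂)^n = 1820 kPa.
W = (P₁V₁−P₂V₂)/(n−1) = (207×54.2−1820×7.91)/0.13 = -24500 J.
ΔU = nCvΔT = 2.28×12.5×(760−592) = 4780 J.
Q = ΔU + W = -19700 J.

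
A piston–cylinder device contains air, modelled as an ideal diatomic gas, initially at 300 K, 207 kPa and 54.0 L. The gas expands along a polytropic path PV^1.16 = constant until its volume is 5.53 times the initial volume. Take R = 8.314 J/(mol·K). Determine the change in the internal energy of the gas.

-6690 J

n = P₁V₁/(RT₁) = 207×54.0/(8.314×300) = 4.48 mol.
Polytropic n=1.16: T₂ = T₁(V₁/V₂)^(n−1) = 300×(0.181)^0.16 = 228 K; P₂ = P₁(V₁/V₂)^n = 28.5 kPa.
For an ideal gas ΔU = nCvΔT with Cv = (5/2)R = 20.8 J/(mol·K).
ΔU = 4.48×20.8×(228−300) = -6690 J.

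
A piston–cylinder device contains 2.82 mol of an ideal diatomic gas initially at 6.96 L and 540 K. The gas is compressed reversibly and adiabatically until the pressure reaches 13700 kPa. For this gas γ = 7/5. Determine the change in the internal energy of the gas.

P₁ = nRT₁/V₁ = 2.82×8.314×540/6.96 = 1820 kPa.
Adiabatic: T₂/T₁ = (P₂/P₁)^((γ−1)/γ) ⇒ T₂ = 540×(7.53)^0.286 = 961 K; V₂ = 1.65 L.
For an ideal gas ΔU = nCvΔT with Cv = (5/2)R = 20.8 J/(mol·K).
ΔU = 2.82×20.8×(961−540) = 24700 J.

24700 J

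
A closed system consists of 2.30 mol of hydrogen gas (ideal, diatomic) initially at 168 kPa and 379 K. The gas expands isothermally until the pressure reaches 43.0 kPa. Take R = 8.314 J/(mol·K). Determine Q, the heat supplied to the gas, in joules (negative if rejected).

9880 J

V₁ = nRT₁/P₁ = 2.30×8.314×379/168 = 43.1 L.
Isothermal: T stays 379 K; PV = const ⇒ V₂ = 169 L, P₂ = 43.0 kPa.
ΔU = 0 (ideal gas, T constant).
W = nRT ln(V₂/V₁) = 2.30×8.314×379×ln(3.91) = 9880 J.
Q = ΔU + W = 9880 J.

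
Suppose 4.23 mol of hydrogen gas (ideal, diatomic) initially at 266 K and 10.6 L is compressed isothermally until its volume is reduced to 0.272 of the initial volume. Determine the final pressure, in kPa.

P₁ = nRT₁/V₁ = 4.23×8.314×266/10.6 = 883 kPa.
Isothermal: T stays 266 K; PV = const ⇒ V₂ = 2.88 L, P₂ = 3240 kPa.

3240 kPa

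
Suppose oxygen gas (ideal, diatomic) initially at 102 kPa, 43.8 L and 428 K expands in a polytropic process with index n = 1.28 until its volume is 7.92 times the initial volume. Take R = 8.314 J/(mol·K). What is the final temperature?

Polytropic n=1.28: T₂ = T₁(V₁/V₂)^(n−1) = 428×(0.126)^0.28 = 240 K; P₂ = P₁(V₁/V₂)^n = 7.21 kPa.

240 K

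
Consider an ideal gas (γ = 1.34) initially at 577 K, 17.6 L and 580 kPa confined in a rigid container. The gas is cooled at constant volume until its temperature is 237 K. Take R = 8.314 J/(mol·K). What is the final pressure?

238 kPa

Isochoric: V stays 17.6 L; P/T = const ⇒ T₂ = 237 K, P₂ = 238 kPa.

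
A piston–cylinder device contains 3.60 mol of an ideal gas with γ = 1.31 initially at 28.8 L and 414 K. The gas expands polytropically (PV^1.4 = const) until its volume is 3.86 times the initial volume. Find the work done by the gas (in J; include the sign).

12900 J

P₁ = nRT₁/V₁ = 3.60×8.314×414/28.8 = 430 kPa.
Polytropic n=1.4: T₂ = T₁(V₁/V₂)^(n−1) = 414×(0.259)^0.40 = 241 K; P₂ = P₁(V₁/V₂)^n = 64.9 kPa.
W = (P₁V₁−P₂V₂)/(n−1) = (430×28.8−64.9×111)/0.40 = 12900 J.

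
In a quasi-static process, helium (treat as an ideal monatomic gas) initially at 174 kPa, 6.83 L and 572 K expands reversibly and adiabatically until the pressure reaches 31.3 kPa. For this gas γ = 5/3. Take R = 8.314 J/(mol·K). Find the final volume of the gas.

Adiabatic: T₂/T₁ = (P₂/P₁)^((γ−1)/γ) ⇒ T₂ = 572×(0.180)^0.400 = 288 K; V₂ = 19.1 L.

19.1 L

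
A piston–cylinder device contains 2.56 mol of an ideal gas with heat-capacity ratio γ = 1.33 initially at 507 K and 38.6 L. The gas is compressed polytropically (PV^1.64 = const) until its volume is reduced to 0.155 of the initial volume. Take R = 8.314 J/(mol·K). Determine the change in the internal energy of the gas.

P₁ = nRT₁/V₁ = 2.56×8.314×507/38.6 = 280 kPa.
Polytropic n=1.64: T₂ = T₁(V₁/V₂)^(n−1) = 507×(6.45)^0.64 = 1670 K; P₂ = P₁(V₁/V₂)^n = 5950 kPa.
For an ideal gas ΔU = nCvΔT with Cv = R/(γ−1) = 25.2 J/(mol·K).
ΔU = 2.56×25.2×(1670−507) = 75100 J.

75100 J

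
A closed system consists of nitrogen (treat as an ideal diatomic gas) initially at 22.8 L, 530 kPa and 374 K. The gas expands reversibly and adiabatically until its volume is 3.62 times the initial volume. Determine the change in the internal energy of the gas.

n = P₁V₁/(RT₁) = 530×22.8/(8.314×374) = 3.89 mol.
Adiabatic: TV^(γ−1) = const ⇒ T₂ = 374×(0.276)^0.400 = 224 K; PV^γ = const ⇒ P₂ = 87.5 kPa.
For an ideal gas ΔU = nCvΔT with Cv = (5/2)R = 20.8 J/(mol·K).
ΔU = 3.89×20.8×(224−374) = -12200 J.

-12200 J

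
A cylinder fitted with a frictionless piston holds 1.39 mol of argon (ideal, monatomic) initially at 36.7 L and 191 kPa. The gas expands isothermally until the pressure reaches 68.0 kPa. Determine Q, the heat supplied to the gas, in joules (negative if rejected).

7240 J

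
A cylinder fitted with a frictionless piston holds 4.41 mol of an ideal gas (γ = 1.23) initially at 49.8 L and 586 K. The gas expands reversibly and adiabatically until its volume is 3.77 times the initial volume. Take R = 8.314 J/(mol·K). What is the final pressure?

84.3 kPa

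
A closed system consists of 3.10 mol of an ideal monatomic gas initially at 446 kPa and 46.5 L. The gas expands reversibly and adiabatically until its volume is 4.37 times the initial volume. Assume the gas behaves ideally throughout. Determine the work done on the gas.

T₁ = P₁V₁/(nR) = 446×46.5/(3.10×8.314) = 805 K.
Adiabatic: TV^(γ−1) = const ⇒ T₂ = 805×(0.229)^0.667 = 301 K; PV^γ = const ⇒ P₂ = 38.2 kPa.
ΔU = nCvΔT = 3.10×12.5×(301−805) = -19500 J.
Q = 0 for an adiabatic process, so W = −ΔU = 19500 J.
Work done on the gas = −W_by = -19500 J.

-19500 J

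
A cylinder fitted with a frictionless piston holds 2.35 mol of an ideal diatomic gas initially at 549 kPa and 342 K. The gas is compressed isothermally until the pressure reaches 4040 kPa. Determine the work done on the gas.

13300 J

V₁ = nRT₁/P₁ = 2.35×8.314×342/549 = 12.2 L.
Isothermal: T stays 342 K; PV = const ⇒ V₂ = 1.65 L, P₂ = 4040 kPa.
W = nRT ln(V₂/V₁) = 2.35×8.314×342×ln(0.136) = -13300 J.
Work done on the gas = −W_by = 13300 J.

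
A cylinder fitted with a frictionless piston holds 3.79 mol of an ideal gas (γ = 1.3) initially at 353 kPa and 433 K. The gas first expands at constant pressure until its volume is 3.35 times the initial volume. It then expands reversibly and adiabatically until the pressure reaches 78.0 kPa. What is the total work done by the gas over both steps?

V₁ = nRT₁/P₁ = 3.79×8.314×433/353 = 38.7 L.
Step 1 — Isobaric: P stays 353 kPa; V/T = const ⇒ T₂ = 1450 K, V₂ = 129 L.
W = PΔV = 353×(129−38.7) kPa·L = 32100 J.
ΔU = nCvΔT = 3.79×27.7×(1450−433) = 107000 J.
Q = ΔU + W = nCpΔT = 139000 J.
State after step 1: P = 353 kPa, V = 129 L, T = 1450 K.
Step 2 — Adiabatic: T₂/T₁ = (P₂/P₁)^((γ−1)/γ) ⇒ T₂ = 1450×(0.221)^0.231 = 1020 K; V₂ = 414 L.
ΔU = nCvΔT = 3.79×27.7×(1020−1450) = -44800 J.
Q = 0 for an adiabatic process, so W = −ΔU = 44800 J.
Net over both steps: W = 76900 J, Q = 139000 J, ΔU = 62100 J.

76900 J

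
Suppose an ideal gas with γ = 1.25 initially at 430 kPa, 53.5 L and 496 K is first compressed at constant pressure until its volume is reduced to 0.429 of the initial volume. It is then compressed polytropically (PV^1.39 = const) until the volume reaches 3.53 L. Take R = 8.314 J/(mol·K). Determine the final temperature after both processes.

442 K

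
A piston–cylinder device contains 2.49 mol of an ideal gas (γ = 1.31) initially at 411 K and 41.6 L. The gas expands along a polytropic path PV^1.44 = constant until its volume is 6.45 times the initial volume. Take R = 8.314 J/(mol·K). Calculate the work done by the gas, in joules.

P₁ = nRT₁/V₁ = 2.49×8.314×411/41.6 = 205 kPa.
Polytropic n=1.44: T₂ = T₁(V₁/V₂)^(n−1) = 411×(0.155)^0.44 = 181 K; P₂ = P₁(V₁/V₂)^n = 14.0 kPa.
W = (P₁V₁−P₂V₂)/(n−1) = (205×41.6−14.0×268)/0.44 = 10800 J.

10800 J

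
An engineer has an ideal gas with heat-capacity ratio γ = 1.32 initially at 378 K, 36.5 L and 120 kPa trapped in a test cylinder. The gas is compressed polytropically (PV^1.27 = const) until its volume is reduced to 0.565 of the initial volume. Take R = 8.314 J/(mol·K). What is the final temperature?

Polytropic n=1.27: T₂ = T₁(V₁/V₂)^(n−1) = 378×(1.77)^0.27 = 441 K; P₂ = P₁(V₁/V₂)^n = 248 kPa.

441 K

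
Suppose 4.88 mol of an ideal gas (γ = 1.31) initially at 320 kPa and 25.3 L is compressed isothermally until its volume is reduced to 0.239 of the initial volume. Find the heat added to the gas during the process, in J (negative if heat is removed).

T₁ = P₁V₁/(nR) = 320×25.3/(4.88×8.314) = 200 K.
Isothermal: T stays 200 K; PV = const ⇒ V₂ = 6.05 L, P₂ = 1340 kPa.
ΔU = 0 (ideal gas, T constant).
W = nRT ln(V₂/V₁) = 4.88×8.314×200×ln(0.239) = -11600 J.
Q = ΔU + W = -11600 J.

-11600 J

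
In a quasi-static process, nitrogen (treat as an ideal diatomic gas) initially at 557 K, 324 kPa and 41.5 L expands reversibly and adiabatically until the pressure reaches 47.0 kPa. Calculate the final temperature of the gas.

321 K

Adiabatic: T₂/T₁ = (P₂/P₁)^((γ−1)/γ) ⇒ T₂ = 557×(0.145)^0.286 = 321 K; V₂ = 165 L.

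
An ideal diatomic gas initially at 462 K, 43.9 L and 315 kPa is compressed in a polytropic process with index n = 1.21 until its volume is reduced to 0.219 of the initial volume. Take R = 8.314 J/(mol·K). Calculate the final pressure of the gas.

1980 kPa

Polytropic n=1.21: T₂ = T₁(V₁/V₂)^(n−1) = 462×(4.57)^0.21 = 636 K; P₂ = P₁(V₁/V₂)^n = 1980 kPa.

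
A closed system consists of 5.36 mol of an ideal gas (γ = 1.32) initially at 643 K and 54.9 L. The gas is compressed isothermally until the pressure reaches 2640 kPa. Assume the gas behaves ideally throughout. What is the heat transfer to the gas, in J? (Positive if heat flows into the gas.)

-46400 J

P₁ = nRT₁/V₁ = 5.36×8.314×643/54.9 = 522 kPa.
Isothermal: T stays 643 K; PV = const ⇒ V₂ = 10.9 L, P₂ = 2640 kPa.
ΔU = 0 (ideal gas, T constant).
W = nRT ln(V₂/V₁) = 5.36×8.314×643×ln(0.198) = -46400 J.
Q = ΔU + W = -46400 J.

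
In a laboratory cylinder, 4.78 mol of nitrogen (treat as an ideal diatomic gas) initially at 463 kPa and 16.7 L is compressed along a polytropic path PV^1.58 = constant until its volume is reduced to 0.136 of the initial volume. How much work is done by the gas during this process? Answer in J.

T₁ = P₁V₁/(nR) = 463×16.7/(4.78×8.314) = 195 K.
Polytropic n=1.58: T₂ = T₁(V₁/V₂)^(n−1) = 195×(7.35)^0.58 = 619 K; P₂ = P₁(V₁/V₂)^n = 10800 kPa.
W = (P₁V₁−P₂V₂)/(n−1) = (463×16.7−10800×2.27)/0.58 = -29100 J.

-29100 J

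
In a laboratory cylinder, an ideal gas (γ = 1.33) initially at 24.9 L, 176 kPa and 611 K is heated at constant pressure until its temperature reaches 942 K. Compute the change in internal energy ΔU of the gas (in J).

7190 J

n = P₁V₁/(RT₁) = 176×24.9/(8.314×611) = 0.863 mol.
Isobaric: P stays 176 kPa; V/T = const ⇒ T₂ = 942 K, V₂ = 38.4 L.
For an ideal gas ΔU = nCvΔT with Cv = R/(γ−1) = 25.2 J/(mol·K).
ΔU = 0.863×25.2×(942−611) = 7190 J.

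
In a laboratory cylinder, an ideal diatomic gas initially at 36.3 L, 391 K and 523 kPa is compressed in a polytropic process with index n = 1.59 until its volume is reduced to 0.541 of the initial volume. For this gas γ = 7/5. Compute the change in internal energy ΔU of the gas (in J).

20700 J

n = P₁V₁/(RT₁) = 523×36.3/(8.314×391) = 5.84 mol.
Polytropic n=1.59: T₂ = T₁(V₁/V₂)^(n−1) = 391×(1.85)^0.59 = 562 K; P₂ = P₁(V₁/V₂)^n = 1390 kPa.
For an ideal gas ΔU = nCvΔT with Cv = (5/2)R = 20.8 J/(mol·K).
ΔU = 5.84×20.8×(562−391) = 20700 J.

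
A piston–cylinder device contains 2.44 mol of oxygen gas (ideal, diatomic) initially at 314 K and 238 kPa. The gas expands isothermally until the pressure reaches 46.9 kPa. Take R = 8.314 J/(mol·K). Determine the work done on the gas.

-10300 J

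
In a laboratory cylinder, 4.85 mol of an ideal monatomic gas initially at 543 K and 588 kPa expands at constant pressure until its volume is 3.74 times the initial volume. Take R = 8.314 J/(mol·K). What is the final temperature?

2030 K

V₁ = nRT₁/P₁ = 4.85×8.314×543/588 = 37.2 L.
Isobaric: P stays 588 kPa; V/T = const ⇒ T₂ = 2030 K, V₂ = 139 L.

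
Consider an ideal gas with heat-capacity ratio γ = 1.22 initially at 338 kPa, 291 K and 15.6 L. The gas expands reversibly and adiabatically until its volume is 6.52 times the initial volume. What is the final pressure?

Adiabatic: TV^(γ−1) = const ⇒ T₂ = 291×(0.153)^0.220 = 193 K; PV^γ = const ⇒ P₂ = 34.3 kPa.

34.3 kPa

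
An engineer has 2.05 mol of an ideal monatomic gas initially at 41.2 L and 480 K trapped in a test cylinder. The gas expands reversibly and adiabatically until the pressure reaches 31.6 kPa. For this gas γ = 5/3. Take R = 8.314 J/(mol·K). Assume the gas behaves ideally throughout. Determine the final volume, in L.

P₁ = nRT₁/V₁ = 2.05×8.314×480/41.2 = 199 kPa.
Adiabatic: T₂/T₁ = (P₂/P₁)^((γ−1)/γ) ⇒ T₂ = 480×(0.159)^0.400 = 230 K; V₂ = 124 L.

124 L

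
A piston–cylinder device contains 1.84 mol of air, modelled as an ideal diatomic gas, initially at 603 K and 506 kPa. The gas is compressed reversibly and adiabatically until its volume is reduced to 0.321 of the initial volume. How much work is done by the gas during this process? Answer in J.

-13300 J

V₁ = nRT₁/P₁ = 1.84×8.314×603/506 = 18.2 L.
Adiabatic: TV^(γ−1) = const ⇒ T₂ = 603×(3.12)^0.400 = 950 K; PV^γ = const ⇒ P₂ = 2480 kPa.
ΔU = nCvΔT = 1.84×20.8×(950−603) = 13300 J.
Q = 0 for an adiabatic process, so W = −ΔU = -13300 J.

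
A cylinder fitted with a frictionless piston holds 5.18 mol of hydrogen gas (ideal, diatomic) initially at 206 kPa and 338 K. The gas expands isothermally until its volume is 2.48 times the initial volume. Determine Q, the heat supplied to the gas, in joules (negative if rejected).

V₁ = nRT₁/P₁ = 5.18×8.314×338/206 = 70.7 L.
Isothermal: T stays 338 K; PV = const ⇒ V₂ = 175 L, P₂ = 83.1 kPa.
ΔU = 0 (ideal gas, T constant).
W = nRT ln(V₂/V₁) = 5.18×8.314×338×ln(2.48) = 13200 J.
Q = ΔU + W = 13200 J.

13200 J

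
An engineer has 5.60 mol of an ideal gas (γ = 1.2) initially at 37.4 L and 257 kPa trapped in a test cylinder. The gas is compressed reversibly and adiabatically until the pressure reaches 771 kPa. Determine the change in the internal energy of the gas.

T₁ = P₁V₁/(nR) = 257×37.4/(5.60×8.314) = 206 K.
Adiabatic: T₂/T₁ = (P₂/P₁)^((γ−1)/γ) ⇒ T₂ = 206×(3.00)^0.167 = 248 K; V₂ = 15.0 L.
For an ideal gas ΔU = nCvΔT with Cv = R/(γ−1) = 41.6 J/(mol·K).
ΔU = 5.60×41.6×(248−206) = 9660 J.

9660 J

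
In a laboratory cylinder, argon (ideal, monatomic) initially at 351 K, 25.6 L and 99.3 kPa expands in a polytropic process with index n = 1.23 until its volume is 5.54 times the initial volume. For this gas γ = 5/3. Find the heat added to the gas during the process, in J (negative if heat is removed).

n = P₁V₁/(RT₁) = 99.3×25.6/(8.314×351) = 0.871 mol.
Polytropic n=1.23: T₂ = T₁(V₁/V₂)^(n−1) = 351×(0.181)^0.23 = 237 K; P₂ = P₁(V₁/V₂)^n = 12.1 kPa.
W = (P₁V₁−P₂V₂)/(n−1) = (99.3×25.6−12.1×142)/0.23 = 3600 J.
ΔU = nCvΔT = 0.871×12.5×(237−351) = -1240 J.
Q = ΔU + W = 2360 J.

2360 J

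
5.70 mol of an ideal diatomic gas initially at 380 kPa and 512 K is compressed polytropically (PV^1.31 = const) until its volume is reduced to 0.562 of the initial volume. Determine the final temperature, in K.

612 K

V₁ = nRT₁/P₁ = 5.70×8.314×512/380 = 63.9 L.
Polytropic n=1.31: T₂ = T₁(V₁/V₂)^(n−1) = 512×(1.78)^0.31 = 612 K; P₂ = P₁(V₁/V₂)^n = 808 kPa.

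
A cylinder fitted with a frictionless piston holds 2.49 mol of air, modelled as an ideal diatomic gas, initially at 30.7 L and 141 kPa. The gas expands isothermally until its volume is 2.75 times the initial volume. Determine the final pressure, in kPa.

51.3 kPa

T₁ = P₁V₁/(nR) = 141×30.7/(2.49×8.314) = 209 K.
Isothermal: T stays 209 K; PV = const ⇒ V₂ = 84.4 L, P₂ = 51.3 kPa.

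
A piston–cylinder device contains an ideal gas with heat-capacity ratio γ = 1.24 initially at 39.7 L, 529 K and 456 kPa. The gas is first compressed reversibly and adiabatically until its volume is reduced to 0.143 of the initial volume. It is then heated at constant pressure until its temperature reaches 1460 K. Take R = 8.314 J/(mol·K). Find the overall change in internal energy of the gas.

133000 J

n = P₁V₁/(RT₁) = 456×39.7/(8.314×529) = 4.12 mol.
Step 1 — Adiabatic: TV^(γ−1) = const ⇒ T₂ = 529×(6.99)^0.240 = 844 K; PV^γ = const ⇒ P₂ = 5090 kPa.
ΔU = nCvΔT = 4.12×34.6×(844−529) = 44900 J.
Q = 0 for an adiabatic process, so W = −ΔU = -44900 J.
State after step 1: P = 5090 kPa, V = 5.68 L, T = 844 K.
Step 2 — Isobaric: P stays 5090 kPa; V/T = const ⇒ T₂ = 1460 K, V₂ = 9.82 L.
W = PΔV = 5090×(9.82−5.68) kPa·L = 21100 J.
ΔU = nCvΔT = 4.12×34.6×(1460−844) = 87900 J.
Q = ΔU + W = nCpΔT = 109000 J.
Net over both steps: W = -23800 J, Q = 109000 J, ΔU = 133000 J.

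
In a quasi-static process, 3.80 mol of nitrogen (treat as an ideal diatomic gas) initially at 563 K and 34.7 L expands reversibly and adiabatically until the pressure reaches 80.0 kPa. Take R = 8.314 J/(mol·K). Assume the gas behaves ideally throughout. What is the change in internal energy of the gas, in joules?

P₁ = nRT₁/V₁ = 3.80×8.314×563/34.7 = 513 kPa.
Adiabatic: T₂/T₁ = (P₂/P₁)^((γ−1)/γ) ⇒ T₂ = 563×(0.156)^0.286 = 331 K; V₂ = 131 L.
For an ideal gas ΔU = nCvΔT with Cv = (5/2)R = 20.8 J/(mol·K).
ΔU = 3.80×20.8×(331−563) = -18300 J.

-18300 J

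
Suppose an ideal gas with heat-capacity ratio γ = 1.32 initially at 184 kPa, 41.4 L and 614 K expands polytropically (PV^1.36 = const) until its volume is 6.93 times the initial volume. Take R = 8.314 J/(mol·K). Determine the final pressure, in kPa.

13.2 kPa

Polytropic n=1.36: T₂ = T₁(V₁/V₂)^(n−1) = 614×(0.144)^0.36 = 306 K; P₂ = P₁(V₁/V₂)^n = 13.2 kPa.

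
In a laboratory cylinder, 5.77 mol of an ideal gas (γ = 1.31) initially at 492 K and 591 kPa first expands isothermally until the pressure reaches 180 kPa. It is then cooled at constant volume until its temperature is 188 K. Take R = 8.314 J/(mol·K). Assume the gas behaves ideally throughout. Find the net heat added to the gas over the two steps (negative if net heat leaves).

-19000 J

V₁ = nRT₁/P₁ = 5.77×8.314×492/591 = 39.9 L.
Step 1 — Isothermal: T stays 492 K; PV = const ⇒ V₂ = 131 L, P₂ = 180 kPa.
ΔU = 0 (ideal gas, T constant).
W = nRT ln(V₂/V₁) = 5.77×8.314×492×ln(3.28) = 28100 J.
Q = ΔU + W = 28100 J.
State after step 1: P = 180 kPa, V = 131 L, T = 492 K.
Step 2 — Isochoric: V stays 131 L; P/T = const ⇒ T₂ = 188 K, P₂ = 68.8 kPa.
W = 0 (no volume change).
ΔU = nCvΔT = 5.77×26.8×(188−492) = -47000 J.
Q = ΔU = -47000 J.
Net over both steps: W = 28100 J, Q = -19000 J, ΔU = -47000 J.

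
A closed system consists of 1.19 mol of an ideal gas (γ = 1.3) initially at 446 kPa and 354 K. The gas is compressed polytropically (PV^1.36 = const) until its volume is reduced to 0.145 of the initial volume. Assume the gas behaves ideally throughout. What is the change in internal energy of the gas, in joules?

V₁ = nRT₁/P₁ = 1.19×8.314×354/446 = 7.85 L.
Polytropic n=1.36: T₂ = T₁(V₁/V₂)^(n−1) = 354×(6.90)^0.36 = 709 K; P₂ = P₁(V₁/V₂)^n = 6160 kPa.
For an ideal gas ΔU = nCvΔT with Cv = R/(γ−1) = 27.7 J/(mol·K).
ΔU = 1.19×27.7×(709−354) = 11700 J.

11700 J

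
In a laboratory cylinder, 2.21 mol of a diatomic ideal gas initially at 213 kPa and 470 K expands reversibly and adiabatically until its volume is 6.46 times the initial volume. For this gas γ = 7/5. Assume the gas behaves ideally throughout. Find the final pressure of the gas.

V₁ = nRT₁/P₁ = 2.21×8.314×470/213 = 40.5 L.
Adiabatic: TV^(γ−1) = const ⇒ T₂ = 470×(0.155)^0.400 = 223 K; PV^γ = const ⇒ P₂ = 15.6 kPa.

15.6 kPa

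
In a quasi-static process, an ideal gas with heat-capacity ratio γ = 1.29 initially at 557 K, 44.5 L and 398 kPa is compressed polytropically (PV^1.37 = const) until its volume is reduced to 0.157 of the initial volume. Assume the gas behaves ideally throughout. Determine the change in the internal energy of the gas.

n = P₁V₁/(RT₁) = 398×44.5/(8.314×557) = 3.82 mol.
Polytropic n=1.37: T₂ = T₁(V₁/V₂)^(n−1) = 557×(6.37)^0.37 = 1110 K; P₂ = P₁(V₁/V₂)^n = 5030 kPa.
For an ideal gas ΔU = nCvΔT with Cv = R/(γ−1) = 28.7 J/(mol·K).
ΔU = 3.82×28.7×(1110−557) = 60100 J.

60100 J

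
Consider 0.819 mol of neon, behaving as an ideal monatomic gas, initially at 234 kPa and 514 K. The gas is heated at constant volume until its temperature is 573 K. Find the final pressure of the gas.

261 kPa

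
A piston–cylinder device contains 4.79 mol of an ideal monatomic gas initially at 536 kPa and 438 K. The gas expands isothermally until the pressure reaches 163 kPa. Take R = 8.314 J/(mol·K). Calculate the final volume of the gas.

107 L

V₁ = nRT₁/P₁ = 4.79×8.314×438/536 = 32.5 L.
Isothermal: T stays 438 K; PV = const ⇒ V₂ = 107 L, P₂ = 163 kPa.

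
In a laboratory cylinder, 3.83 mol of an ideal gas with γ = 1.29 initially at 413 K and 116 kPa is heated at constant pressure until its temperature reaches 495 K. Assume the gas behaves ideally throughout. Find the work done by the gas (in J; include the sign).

2610 J

V₁ = nRT₁/P₁ = 3.83×8.314×413/116 = 113 L.
Isobaric: P stays 116 kPa; V/T = const ⇒ T₂ = 495 K, V₂ = 136 L.
W = PΔV = 116×(136−113) kPa·L = 2610 J.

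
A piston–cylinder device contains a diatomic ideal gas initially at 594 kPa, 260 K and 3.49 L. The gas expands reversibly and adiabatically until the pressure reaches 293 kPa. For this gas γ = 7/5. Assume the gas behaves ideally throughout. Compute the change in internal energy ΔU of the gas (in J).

n = P₁V₁/(RT₁) = 594×3.49/(8.314×260) = 0.959 mol.
Adiabatic: T₂/T₁ = (P₂/P₁)^((γ−1)/γ) ⇒ T₂ = 260×(0.493)^0.286 = 212 K; V₂ = 5.78 L.
For an ideal gas ΔU = nCvΔT with Cv = (5/2)R = 20.8 J/(mol·K).
ΔU = 0.959×20.8×(212−260) = -948 J.

-948 J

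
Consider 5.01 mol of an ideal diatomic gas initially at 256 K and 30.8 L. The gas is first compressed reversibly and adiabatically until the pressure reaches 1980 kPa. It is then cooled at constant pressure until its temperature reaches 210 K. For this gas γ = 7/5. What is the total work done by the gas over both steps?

-26000 J

P₁ = nRT₁/V₁ = 5.01×8.314×256/30.8 = 346 kPa.
Step 1 — Adiabatic: T₂/T₁ = (P₂/P₁)^((γ−1)/γ) ⇒ T₂ = 256×(5.72)^0.286 = 421 K; V₂ = 8.86 L.
ΔU = nCvΔT = 5.01×20.8×(421−256) = 17200 J.
Q = 0 for an adiabatic process, so W = −ΔU = -17200 J.
State after step 1: P = 1980 kPa, V = 8.86 L, T = 421 K.
Step 2 — Isobaric: P stays 1980 kPa; V/T = const ⇒ T₂ = 210 K, V₂ = 4.42 L.
W = PΔV = 1980×(4.42−8.86) kPa·L = -8800 J.
ΔU = nCvΔT = 5.01×20.8×(210−421) = -22000 J.
Q = ΔU + W = nCpΔT = -30800 J.
Net over both steps: W = -26000 J, Q = -30800 J, ΔU = -4790 J.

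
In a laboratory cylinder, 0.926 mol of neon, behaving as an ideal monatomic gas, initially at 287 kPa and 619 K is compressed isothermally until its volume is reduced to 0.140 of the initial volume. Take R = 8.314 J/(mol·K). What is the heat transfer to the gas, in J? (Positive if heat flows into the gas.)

-9370 J

V₁ = nRT₁/P₁ = 0.926×8.314×619/287 = 16.6 L.
Isothermal: T stays 619 K; PV = const ⇒ V₂ = 2.32 L, P₂ = 2050 kPa.
ΔU = 0 (ideal gas, T constant).
W = nRT ln(V₂/V₁) = 0.926×8.314×619×ln(0.140) = -9370 J.
Q = ΔU + W = -9370 J.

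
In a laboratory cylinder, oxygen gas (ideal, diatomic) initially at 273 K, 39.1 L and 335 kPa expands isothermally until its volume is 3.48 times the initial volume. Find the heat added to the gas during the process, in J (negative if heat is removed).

16300 J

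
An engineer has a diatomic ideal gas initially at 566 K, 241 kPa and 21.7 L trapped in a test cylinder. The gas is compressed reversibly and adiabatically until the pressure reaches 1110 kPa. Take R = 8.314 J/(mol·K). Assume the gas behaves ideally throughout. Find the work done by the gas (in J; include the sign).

-7150 J

n = P₁V₁/(RT₁) = 241×21.7/(8.314×566) = 1.11 mol.
Adiabatic: T₂/T₁ = (P₂/P₁)^((γ−1)/γ) ⇒ T₂ = 566×(4.61)^0.286 = 876 K; V₂ = 7.29 L.
ΔU = nCvΔT = 1.11×20.8×(876−566) = 7150 J.
Q = 0 for an adiabatic process, so W = −ΔU = -7150 J.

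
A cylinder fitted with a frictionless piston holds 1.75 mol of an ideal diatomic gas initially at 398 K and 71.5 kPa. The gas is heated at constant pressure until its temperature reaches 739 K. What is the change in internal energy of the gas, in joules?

12400 J

V₁ = nRT₁/P₁ = 1.75×8.314×398/71.5 = 81.0 L.
Isobaric: P stays 71.5 kPa; V/T = const ⇒ T₂ = 739 K, V₂ = 150 L.
For an ideal gas ΔU = nCvΔT with Cv = (5/2)R = 20.8 J/(mol·K).
ΔU = 1.75×20.8×(739−398) = 12400 J.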